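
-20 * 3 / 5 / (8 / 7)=-21 / 2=-10.50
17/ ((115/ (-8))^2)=1088/ 13225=0.08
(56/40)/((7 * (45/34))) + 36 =8134/225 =36.15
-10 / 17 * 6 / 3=-20 / 17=-1.18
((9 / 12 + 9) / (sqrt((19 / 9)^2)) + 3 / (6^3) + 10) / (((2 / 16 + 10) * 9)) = 20017 / 124659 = 0.16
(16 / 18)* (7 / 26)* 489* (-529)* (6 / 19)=-4828712 / 247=-19549.44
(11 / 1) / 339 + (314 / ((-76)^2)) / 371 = 11839151 / 363220872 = 0.03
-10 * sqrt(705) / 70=-sqrt(705) / 7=-3.79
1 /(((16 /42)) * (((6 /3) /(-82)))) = -861 /8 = -107.62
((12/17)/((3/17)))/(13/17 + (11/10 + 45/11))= 7480/11137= 0.67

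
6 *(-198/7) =-1188/7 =-169.71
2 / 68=1 / 34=0.03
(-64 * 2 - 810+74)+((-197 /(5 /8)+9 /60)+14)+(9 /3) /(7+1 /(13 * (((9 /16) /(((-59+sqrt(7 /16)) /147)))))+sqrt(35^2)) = -1010498757792777 /867396932140 - 17199 * sqrt(7) /43369846607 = -1164.98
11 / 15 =0.73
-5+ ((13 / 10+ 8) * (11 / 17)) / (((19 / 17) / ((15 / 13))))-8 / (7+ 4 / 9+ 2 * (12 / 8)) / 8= 12965 / 11609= 1.12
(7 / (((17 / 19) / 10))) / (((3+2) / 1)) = 266 / 17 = 15.65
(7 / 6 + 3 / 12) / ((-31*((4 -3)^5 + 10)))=-17 / 4092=-0.00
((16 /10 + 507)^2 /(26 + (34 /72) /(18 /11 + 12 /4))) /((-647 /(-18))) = 12571554456 /45597325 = 275.71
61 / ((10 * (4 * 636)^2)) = 61 / 64719360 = 0.00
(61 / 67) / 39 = 61 / 2613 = 0.02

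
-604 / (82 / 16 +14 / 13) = -62816 / 645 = -97.39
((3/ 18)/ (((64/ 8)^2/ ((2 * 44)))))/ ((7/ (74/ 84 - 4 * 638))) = -1178617/ 14112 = -83.52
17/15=1.13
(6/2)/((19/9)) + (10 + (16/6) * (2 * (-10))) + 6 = -35.91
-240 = -240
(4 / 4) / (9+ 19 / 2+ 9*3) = 2 / 91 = 0.02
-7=-7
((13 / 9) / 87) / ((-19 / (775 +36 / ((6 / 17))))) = -11401 / 14877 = -0.77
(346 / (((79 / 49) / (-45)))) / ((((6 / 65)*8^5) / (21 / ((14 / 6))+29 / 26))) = -167208825 / 5177344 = -32.30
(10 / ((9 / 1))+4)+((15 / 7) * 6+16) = 2140 / 63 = 33.97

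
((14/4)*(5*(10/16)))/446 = 175/7136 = 0.02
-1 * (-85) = 85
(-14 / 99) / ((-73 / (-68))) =-0.13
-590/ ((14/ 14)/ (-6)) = 3540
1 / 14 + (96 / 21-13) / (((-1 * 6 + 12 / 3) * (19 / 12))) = 727 / 266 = 2.73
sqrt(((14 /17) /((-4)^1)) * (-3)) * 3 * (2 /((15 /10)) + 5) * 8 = 76 * sqrt(714) /17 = 119.46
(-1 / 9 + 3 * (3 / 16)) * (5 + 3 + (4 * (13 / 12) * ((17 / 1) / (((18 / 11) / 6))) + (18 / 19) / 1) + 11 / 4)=12529205 / 98496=127.21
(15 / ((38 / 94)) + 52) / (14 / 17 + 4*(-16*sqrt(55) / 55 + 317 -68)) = 0.09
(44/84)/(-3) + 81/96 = 1349/2016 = 0.67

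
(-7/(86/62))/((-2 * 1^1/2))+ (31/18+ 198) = 204.77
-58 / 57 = -1.02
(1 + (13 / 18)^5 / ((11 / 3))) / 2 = 7299709 / 13856832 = 0.53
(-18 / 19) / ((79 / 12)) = -216 / 1501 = -0.14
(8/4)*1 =2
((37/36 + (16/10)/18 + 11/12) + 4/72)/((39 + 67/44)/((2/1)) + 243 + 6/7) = 0.01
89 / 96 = 0.93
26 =26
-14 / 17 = -0.82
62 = 62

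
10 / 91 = 0.11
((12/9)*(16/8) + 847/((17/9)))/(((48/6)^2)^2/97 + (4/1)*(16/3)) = 2231485/314432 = 7.10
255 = 255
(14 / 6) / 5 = 7 / 15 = 0.47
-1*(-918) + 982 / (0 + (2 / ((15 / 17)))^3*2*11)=398548917 / 432344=921.83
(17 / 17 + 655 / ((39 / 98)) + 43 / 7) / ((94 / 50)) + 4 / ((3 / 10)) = 11453080 / 12831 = 892.61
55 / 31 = 1.77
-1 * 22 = -22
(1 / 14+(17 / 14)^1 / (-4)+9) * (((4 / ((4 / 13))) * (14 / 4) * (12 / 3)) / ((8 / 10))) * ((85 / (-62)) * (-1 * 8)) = 2712775 / 124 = 21877.22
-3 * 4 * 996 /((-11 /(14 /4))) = 41832 /11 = 3802.91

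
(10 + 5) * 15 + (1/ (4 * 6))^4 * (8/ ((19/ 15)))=59097605/ 262656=225.00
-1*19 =-19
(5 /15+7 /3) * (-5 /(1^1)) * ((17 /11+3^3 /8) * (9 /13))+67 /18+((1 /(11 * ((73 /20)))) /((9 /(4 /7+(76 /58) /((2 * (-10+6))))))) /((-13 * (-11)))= -5831863217 /139861722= -41.70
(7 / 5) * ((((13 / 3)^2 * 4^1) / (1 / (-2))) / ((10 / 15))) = -4732 / 15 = -315.47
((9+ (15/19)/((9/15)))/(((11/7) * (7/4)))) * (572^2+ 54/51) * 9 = 39246502176/3553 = 11046018.06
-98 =-98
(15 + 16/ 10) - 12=23/ 5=4.60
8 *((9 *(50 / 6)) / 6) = 100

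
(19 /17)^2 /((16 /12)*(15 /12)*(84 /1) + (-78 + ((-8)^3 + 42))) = -361 /117912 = -0.00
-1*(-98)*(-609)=-59682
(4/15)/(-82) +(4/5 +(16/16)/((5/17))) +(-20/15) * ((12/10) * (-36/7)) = 53491/4305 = 12.43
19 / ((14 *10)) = 19 / 140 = 0.14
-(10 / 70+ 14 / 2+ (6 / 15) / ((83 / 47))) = -21408 / 2905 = -7.37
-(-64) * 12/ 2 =384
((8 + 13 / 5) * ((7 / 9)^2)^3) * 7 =43647779 / 2657205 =16.43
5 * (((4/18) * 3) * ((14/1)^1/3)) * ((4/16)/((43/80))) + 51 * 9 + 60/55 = 1989407/4257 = 467.33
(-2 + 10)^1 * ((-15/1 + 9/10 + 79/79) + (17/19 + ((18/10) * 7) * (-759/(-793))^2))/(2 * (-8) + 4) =26387639/59740655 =0.44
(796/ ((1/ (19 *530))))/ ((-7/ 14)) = -16031440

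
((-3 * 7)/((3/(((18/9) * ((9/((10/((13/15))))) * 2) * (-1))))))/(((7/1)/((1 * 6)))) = 468/25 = 18.72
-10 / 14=-5 / 7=-0.71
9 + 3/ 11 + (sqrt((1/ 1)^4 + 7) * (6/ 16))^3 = 27 * sqrt(2)/ 32 + 102/ 11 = 10.47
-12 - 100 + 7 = -105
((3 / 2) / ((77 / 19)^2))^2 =1172889 / 140612164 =0.01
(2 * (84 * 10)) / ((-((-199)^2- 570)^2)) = -1680 / 1523418961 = -0.00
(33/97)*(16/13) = 0.42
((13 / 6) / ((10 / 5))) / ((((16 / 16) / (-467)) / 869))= -5275699 / 12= -439641.58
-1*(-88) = 88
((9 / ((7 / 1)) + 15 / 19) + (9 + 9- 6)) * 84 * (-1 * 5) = -112320 / 19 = -5911.58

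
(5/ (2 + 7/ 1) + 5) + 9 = 131/ 9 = 14.56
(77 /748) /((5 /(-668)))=-13.75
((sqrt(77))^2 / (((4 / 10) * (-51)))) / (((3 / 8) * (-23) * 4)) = 385 / 3519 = 0.11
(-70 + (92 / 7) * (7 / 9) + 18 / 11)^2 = 33131536 / 9801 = 3380.42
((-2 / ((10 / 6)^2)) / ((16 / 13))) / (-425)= 117 / 85000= 0.00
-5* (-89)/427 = 445/427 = 1.04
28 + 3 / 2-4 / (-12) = 29.83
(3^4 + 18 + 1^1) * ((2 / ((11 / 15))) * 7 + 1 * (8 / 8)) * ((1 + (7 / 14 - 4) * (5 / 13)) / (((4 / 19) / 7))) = -508725 / 22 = -23123.86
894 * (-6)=-5364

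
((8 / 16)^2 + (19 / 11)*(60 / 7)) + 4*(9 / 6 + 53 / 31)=266331 / 9548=27.89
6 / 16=3 / 8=0.38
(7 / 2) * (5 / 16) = 35 / 32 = 1.09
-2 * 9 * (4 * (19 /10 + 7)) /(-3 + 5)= -1602 /5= -320.40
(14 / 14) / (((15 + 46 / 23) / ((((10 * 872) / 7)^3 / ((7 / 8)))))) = 5304438784000 / 40817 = 129956605.92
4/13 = 0.31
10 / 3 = 3.33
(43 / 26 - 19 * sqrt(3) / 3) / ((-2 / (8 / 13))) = -86 / 169 + 76 * sqrt(3) / 39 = 2.87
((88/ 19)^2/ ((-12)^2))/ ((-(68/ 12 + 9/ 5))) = -605/ 30324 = -0.02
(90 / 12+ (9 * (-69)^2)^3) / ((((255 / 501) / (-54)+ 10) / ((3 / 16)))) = 2128401510331372551 / 1441520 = 1476498078647.10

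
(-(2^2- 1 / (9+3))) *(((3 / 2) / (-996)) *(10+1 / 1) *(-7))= -3619 / 7968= -0.45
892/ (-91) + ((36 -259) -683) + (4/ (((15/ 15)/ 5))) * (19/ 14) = -80868/ 91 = -888.66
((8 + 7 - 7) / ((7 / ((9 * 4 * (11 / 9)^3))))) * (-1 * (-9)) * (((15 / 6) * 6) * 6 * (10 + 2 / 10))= 4344384 / 7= 620626.29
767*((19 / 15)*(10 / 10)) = 14573 / 15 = 971.53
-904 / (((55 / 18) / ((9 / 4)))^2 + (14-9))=-5931144 / 44905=-132.08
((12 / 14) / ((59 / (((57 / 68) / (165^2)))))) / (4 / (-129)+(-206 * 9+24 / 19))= -46569 / 192893975974700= -0.00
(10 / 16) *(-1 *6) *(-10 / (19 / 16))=600 / 19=31.58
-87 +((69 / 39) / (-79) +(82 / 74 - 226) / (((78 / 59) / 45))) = -45259711 / 5846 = -7742.00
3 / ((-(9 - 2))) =-0.43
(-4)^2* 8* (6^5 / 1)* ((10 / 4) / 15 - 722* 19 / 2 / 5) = -6826125312 / 5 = -1365225062.40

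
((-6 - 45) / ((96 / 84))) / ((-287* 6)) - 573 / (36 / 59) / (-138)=927577 / 135792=6.83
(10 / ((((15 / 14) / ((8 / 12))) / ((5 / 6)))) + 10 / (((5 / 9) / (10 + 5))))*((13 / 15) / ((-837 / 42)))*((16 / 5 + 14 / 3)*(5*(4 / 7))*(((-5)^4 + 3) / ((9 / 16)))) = -183237257216 / 610173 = -300303.78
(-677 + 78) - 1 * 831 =-1430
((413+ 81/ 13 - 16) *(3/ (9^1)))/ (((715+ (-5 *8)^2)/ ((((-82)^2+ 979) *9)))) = 121137378/ 30095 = 4025.17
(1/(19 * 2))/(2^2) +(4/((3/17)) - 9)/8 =1.71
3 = 3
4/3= 1.33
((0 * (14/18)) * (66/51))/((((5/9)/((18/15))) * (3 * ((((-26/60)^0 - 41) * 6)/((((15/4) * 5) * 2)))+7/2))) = 0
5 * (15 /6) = 25 /2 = 12.50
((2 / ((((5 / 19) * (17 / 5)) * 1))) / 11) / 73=0.00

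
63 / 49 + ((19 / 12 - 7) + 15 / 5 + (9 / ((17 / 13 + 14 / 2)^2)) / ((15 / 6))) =-24467 / 22680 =-1.08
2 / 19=0.11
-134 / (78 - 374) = 67 / 148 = 0.45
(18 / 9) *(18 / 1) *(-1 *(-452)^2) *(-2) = 14709888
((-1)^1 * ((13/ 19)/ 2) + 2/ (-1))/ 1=-89/ 38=-2.34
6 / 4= 3 / 2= 1.50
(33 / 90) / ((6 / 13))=143 / 180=0.79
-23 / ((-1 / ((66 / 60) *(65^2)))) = 106892.50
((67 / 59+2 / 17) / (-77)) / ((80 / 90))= -11313 / 617848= -0.02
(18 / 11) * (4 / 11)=72 / 121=0.60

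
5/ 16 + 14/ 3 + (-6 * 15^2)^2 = 87480239/ 48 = 1822504.98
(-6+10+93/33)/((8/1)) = 75/88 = 0.85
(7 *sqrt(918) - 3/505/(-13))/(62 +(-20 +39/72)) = 72/6702865 +504 *sqrt(102)/1021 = 4.99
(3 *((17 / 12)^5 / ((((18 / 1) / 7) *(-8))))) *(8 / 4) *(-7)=69572993 / 5971968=11.65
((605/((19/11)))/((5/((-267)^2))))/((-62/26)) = -2094250.54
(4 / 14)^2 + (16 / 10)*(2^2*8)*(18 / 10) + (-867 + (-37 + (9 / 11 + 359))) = -6089894 / 13475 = -451.94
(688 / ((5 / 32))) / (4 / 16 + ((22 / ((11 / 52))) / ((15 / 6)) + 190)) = 88064 / 4637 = 18.99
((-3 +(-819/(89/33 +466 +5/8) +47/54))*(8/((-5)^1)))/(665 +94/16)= 829576928/89771850045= 0.01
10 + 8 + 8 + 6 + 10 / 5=34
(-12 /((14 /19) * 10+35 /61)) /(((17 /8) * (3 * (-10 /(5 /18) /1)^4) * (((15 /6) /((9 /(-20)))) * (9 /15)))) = 0.00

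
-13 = -13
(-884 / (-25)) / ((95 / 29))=25636 / 2375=10.79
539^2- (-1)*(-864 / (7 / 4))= 2030191 / 7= 290027.29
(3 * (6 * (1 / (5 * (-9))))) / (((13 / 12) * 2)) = -12 / 65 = -0.18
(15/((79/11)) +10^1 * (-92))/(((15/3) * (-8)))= 14503/632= 22.95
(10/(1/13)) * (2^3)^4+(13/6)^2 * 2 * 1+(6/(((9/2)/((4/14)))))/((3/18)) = 67093951/126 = 532491.67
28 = 28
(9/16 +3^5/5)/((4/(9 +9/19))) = 1863/16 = 116.44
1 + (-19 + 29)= 11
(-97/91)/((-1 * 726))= 97/66066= 0.00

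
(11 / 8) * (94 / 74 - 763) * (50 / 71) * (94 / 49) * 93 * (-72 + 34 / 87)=5025217769000 / 533281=9423207.97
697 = 697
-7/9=-0.78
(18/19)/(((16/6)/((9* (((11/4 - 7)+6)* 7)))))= 39.17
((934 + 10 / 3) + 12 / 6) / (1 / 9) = 8454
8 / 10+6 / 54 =41 / 45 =0.91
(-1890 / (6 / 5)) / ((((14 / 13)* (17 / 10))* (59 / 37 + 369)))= -541125 / 233104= -2.32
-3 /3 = -1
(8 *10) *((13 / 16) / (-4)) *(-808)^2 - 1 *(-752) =-10608288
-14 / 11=-1.27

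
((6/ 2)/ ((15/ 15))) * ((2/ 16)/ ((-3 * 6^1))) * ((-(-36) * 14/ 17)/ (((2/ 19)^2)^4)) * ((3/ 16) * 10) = -5349822357915/ 69632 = -76829939.65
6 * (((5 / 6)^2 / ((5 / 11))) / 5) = 1.83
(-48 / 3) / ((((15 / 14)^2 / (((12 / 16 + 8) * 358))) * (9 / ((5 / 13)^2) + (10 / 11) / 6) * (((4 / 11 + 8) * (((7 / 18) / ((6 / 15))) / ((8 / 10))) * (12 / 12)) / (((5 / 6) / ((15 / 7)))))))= -27.39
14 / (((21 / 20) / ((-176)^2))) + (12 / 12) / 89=110274563 / 267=413013.34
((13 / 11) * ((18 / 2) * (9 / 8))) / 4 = 1053 / 352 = 2.99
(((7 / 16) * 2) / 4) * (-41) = -287 / 32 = -8.97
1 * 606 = 606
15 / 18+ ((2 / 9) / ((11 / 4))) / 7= 1171 / 1386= 0.84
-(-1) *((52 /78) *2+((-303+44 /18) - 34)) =-333.22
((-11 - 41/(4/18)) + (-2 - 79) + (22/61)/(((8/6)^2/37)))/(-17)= 131269/8296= 15.82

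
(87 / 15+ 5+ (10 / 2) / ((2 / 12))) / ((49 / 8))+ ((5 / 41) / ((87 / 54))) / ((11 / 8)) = 21521328 / 3204355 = 6.72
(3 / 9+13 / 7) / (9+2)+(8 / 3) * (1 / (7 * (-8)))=5 / 33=0.15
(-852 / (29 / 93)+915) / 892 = -52701 / 25868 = -2.04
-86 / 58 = -1.48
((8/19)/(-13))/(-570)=4/70395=0.00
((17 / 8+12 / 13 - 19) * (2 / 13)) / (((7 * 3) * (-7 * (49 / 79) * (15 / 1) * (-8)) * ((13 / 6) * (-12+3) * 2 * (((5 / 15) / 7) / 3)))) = 6241 / 17224480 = 0.00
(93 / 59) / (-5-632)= -93 / 37583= -0.00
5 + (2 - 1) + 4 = 10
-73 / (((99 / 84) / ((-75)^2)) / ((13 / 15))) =-3321500 / 11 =-301954.55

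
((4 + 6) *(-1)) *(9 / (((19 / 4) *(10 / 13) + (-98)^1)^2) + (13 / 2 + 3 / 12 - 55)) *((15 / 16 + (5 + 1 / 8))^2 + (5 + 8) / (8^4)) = 79473360263435 / 4481179648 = 17734.92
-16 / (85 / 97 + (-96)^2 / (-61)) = 94672 / 888767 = 0.11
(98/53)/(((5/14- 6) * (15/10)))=-2744/12561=-0.22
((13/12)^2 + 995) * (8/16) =143449/288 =498.09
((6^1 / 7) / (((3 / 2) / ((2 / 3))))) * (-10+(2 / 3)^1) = -3.56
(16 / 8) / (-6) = -1 / 3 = -0.33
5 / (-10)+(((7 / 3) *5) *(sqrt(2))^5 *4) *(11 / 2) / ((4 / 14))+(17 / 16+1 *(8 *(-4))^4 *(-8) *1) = -8383525.70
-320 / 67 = -4.78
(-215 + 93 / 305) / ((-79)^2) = -65482 / 1903505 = -0.03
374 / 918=11 / 27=0.41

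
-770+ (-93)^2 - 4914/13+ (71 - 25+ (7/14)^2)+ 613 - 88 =32289/4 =8072.25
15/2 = 7.50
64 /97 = 0.66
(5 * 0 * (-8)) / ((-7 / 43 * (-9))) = 0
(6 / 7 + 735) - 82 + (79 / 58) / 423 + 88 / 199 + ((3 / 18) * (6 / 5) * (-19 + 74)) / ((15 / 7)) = 112683952823 / 170879310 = 659.44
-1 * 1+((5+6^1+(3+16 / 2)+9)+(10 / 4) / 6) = 365 / 12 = 30.42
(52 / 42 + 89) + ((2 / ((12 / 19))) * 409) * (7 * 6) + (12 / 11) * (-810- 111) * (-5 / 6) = 12779962 / 231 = 55324.51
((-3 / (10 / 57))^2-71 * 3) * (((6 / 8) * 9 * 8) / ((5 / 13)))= 2787291 / 250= 11149.16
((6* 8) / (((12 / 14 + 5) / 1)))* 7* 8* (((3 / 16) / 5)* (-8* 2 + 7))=-31752 / 205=-154.89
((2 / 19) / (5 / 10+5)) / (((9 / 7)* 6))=14 / 5643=0.00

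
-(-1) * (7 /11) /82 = 7 /902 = 0.01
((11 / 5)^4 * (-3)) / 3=-14641 / 625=-23.43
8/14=4/7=0.57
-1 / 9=-0.11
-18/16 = -1.12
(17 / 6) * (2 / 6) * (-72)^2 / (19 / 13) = 63648 / 19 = 3349.89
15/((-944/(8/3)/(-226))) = 565/59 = 9.58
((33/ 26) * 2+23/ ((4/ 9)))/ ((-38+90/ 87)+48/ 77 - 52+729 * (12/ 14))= 2101253/ 20765992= 0.10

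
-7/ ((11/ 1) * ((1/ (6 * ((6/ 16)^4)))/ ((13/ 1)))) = -0.98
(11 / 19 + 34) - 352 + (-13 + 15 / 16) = -100163 / 304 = -329.48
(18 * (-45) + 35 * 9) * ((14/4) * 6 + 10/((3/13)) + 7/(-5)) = -31152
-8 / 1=-8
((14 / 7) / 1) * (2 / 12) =1 / 3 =0.33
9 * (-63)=-567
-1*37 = -37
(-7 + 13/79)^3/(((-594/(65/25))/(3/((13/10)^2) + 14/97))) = 2.68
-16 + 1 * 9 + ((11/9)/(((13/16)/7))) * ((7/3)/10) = -7973/1755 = -4.54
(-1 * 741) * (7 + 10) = -12597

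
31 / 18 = 1.72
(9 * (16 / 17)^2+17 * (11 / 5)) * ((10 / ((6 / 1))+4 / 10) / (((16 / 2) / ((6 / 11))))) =2032453 / 317900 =6.39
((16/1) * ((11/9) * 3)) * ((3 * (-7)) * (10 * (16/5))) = -39424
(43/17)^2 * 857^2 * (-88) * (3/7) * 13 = -4660642961832/2023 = -2303827465.07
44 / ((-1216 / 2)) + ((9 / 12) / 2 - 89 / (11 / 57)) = -385295 / 836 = -460.88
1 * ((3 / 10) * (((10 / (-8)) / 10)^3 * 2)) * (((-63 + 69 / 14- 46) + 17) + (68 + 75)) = -2349 / 35840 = -0.07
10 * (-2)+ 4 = -16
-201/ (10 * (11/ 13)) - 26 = -5473/ 110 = -49.75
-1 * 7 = -7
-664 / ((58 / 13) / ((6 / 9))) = -8632 / 87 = -99.22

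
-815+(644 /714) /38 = -789712 /969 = -814.98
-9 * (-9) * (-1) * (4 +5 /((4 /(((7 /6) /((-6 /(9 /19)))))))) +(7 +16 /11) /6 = -1047559 /3344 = -313.27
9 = 9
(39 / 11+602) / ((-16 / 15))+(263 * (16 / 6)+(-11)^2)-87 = 88511 / 528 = 167.63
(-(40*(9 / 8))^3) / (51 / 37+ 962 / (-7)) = 23601375 / 35237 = 669.79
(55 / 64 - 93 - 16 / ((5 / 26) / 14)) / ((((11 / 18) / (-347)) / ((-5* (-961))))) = 1207146871863 / 352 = 3429394522.34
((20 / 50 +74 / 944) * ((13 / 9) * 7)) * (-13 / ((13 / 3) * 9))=-102739 / 63720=-1.61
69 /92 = 3 /4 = 0.75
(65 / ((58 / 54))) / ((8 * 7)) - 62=-98933 / 1624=-60.92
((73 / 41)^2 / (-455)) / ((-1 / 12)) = 63948 / 764855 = 0.08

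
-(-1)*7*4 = 28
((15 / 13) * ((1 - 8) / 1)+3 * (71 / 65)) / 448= -3 / 280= -0.01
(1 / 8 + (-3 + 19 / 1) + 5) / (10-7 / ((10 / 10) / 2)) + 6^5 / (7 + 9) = 480.72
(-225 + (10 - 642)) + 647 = -210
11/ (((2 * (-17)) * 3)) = -11/ 102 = -0.11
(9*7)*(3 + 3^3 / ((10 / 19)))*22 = 376299 / 5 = 75259.80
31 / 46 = 0.67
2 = 2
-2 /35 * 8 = -0.46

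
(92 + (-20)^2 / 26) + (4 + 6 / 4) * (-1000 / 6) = -31562 / 39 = -809.28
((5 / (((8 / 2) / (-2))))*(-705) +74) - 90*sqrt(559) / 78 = 1809.22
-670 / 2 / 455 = -67 / 91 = -0.74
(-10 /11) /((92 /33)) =-15 /46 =-0.33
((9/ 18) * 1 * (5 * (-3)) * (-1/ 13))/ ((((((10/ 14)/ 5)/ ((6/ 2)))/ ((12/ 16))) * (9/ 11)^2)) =13.57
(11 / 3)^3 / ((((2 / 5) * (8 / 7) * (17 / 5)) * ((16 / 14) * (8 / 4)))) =1630475 / 117504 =13.88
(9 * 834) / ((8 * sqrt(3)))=1251 * sqrt(3) / 4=541.70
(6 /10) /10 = 3 /50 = 0.06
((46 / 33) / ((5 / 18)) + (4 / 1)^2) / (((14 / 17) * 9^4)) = 9826 / 2525985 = 0.00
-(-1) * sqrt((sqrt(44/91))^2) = 0.70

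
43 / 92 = 0.47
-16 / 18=-8 / 9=-0.89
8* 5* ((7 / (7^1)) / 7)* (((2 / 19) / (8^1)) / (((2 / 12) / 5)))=300 / 133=2.26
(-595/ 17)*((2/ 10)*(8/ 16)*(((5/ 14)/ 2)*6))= -15/ 4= -3.75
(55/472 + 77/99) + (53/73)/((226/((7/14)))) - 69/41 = -0.79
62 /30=31 /15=2.07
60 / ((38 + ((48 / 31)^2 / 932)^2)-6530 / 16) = -8021925051040 / 49485249273867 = -0.16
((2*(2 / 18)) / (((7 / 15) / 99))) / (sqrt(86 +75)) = 3.72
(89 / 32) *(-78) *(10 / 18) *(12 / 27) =-5785 / 108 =-53.56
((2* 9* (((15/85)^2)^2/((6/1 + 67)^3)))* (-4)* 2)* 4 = -46656/32491088857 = -0.00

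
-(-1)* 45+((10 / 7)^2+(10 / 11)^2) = 283805 / 5929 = 47.87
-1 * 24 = -24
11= 11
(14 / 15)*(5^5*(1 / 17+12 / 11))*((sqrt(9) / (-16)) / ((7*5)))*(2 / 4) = -26875 / 2992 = -8.98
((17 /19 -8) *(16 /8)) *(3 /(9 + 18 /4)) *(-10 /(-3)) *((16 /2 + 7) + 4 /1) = -200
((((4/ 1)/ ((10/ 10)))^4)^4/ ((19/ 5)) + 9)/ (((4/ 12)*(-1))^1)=-64424509953/ 19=-3390763681.74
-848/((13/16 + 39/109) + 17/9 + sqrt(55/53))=-33873161649408/108648468437 + 208917024768*sqrt(2915)/108648468437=-207.95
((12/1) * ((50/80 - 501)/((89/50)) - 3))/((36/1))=-101143/1068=-94.70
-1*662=-662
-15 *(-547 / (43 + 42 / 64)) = 262560 / 1397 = 187.95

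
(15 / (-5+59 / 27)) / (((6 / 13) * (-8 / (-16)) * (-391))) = 1755 / 29716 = 0.06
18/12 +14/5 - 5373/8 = -26693/40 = -667.32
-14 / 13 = -1.08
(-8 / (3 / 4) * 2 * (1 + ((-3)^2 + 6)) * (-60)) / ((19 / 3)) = 61440 / 19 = 3233.68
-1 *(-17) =17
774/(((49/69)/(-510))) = -27237060/49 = -555858.37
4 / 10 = 2 / 5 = 0.40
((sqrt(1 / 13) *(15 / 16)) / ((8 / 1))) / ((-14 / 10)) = -75 *sqrt(13) / 11648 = -0.02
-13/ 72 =-0.18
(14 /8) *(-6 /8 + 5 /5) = 7 /16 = 0.44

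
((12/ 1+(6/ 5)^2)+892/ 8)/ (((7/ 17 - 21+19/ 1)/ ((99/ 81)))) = -1168189/ 12150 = -96.15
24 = 24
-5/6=-0.83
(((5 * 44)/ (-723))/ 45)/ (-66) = 2/ 19521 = 0.00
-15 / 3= -5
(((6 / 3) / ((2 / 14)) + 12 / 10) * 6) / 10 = 228 / 25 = 9.12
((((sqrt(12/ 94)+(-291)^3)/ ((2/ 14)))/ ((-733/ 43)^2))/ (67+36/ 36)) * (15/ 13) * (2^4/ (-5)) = 3827323431036/ 118740869 - 155316 * sqrt(282)/ 5580820843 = 32232.57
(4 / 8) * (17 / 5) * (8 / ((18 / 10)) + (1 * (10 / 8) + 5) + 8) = 11441 / 360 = 31.78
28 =28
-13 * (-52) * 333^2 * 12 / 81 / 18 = 1850888 / 3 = 616962.67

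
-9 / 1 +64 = 55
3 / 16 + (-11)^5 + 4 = -2576749 / 16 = -161046.81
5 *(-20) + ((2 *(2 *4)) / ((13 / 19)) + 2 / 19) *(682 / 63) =800288 / 5187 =154.29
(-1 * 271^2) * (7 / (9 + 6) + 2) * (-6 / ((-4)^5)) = -1061.45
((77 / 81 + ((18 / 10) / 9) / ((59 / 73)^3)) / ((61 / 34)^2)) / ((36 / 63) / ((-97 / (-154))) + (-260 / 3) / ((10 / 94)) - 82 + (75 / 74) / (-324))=-3670311624625024 / 7960256989041706365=-0.00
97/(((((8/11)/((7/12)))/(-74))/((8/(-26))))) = 276353/156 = 1771.49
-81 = -81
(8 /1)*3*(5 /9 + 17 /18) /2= 18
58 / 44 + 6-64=-1247 / 22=-56.68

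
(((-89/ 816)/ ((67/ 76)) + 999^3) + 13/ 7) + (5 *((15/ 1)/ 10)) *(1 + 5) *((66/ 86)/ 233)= 955704987046654109/ 958577844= 997003000.88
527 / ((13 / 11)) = 5797 / 13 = 445.92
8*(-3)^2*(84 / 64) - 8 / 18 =1693 / 18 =94.06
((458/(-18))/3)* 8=-1832/27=-67.85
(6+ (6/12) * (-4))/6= 0.67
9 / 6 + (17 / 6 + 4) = 25 / 3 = 8.33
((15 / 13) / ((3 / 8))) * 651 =26040 / 13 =2003.08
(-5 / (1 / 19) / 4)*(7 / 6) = -665 / 24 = -27.71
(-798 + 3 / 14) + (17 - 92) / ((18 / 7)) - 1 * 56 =-18542 / 21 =-882.95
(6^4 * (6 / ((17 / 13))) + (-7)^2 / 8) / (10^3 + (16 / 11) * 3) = 5.93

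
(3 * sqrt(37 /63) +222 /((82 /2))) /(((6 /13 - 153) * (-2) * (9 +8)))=13 * sqrt(259) /471954 +481 /460717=0.00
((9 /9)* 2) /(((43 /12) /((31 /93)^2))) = 8 /129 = 0.06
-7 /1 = -7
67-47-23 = -3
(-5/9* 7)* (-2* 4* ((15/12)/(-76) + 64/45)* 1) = 134617/3078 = 43.74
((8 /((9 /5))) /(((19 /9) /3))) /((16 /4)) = 30 /19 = 1.58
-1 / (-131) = 1 / 131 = 0.01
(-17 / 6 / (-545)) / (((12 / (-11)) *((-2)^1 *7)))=187 / 549360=0.00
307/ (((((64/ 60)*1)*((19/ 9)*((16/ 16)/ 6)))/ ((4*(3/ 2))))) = 4907.96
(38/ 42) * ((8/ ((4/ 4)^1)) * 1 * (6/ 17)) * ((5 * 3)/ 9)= 1520/ 357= 4.26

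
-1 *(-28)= 28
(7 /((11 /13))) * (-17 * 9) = -13923 /11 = -1265.73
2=2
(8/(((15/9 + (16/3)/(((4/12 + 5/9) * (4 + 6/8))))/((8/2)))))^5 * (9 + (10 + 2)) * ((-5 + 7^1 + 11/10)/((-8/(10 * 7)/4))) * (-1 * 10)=460016281295089827840/129891985607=3541529364.92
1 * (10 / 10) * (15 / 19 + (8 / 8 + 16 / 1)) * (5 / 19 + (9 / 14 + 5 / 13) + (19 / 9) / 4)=1471405 / 45486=32.35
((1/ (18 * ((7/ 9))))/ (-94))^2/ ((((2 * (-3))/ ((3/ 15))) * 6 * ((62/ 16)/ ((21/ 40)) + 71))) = -1/ 24434014080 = -0.00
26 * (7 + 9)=416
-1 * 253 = -253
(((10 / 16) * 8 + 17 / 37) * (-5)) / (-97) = 0.28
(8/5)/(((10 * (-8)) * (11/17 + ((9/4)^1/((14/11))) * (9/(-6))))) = 952/95425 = 0.01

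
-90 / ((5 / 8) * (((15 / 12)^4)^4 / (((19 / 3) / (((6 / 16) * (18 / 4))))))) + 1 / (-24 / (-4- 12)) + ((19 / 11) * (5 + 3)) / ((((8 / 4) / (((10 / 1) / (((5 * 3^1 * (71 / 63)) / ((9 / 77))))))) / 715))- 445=-126541940886364939 / 1072540283203125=-117.98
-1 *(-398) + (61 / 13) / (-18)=93071 / 234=397.74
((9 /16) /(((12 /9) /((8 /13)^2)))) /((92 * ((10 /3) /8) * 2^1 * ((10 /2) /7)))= 567 /194350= 0.00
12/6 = 2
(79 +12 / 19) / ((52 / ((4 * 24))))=36312 / 247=147.01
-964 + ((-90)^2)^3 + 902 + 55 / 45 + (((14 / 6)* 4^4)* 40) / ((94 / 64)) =224799549855571 / 423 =531441016207.02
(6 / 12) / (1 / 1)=1 / 2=0.50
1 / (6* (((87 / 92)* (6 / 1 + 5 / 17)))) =782 / 27927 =0.03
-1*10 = -10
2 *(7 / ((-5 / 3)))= -42 / 5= -8.40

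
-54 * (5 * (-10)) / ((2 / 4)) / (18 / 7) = 2100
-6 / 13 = -0.46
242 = 242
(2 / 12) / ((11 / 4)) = 2 / 33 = 0.06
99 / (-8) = -99 / 8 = -12.38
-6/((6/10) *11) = -10/11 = -0.91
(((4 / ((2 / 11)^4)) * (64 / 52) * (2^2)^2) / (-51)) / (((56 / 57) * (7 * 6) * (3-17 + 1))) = 1112716 / 422331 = 2.63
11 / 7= 1.57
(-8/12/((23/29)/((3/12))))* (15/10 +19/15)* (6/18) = -0.19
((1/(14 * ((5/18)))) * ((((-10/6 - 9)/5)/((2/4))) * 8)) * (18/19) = -27648/3325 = -8.32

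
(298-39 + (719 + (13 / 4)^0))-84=895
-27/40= -0.68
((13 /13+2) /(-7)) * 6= -2.57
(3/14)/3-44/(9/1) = -607/126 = -4.82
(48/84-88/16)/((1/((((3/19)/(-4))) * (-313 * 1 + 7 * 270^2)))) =105567309/1064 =99217.40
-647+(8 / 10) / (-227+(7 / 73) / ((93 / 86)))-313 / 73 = -366209880108 / 562282865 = -651.29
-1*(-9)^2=-81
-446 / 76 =-223 / 38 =-5.87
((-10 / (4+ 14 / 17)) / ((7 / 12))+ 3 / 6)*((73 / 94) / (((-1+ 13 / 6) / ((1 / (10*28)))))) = -383907 / 52876880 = -0.01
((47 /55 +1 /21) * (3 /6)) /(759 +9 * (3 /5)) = 521 /882882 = 0.00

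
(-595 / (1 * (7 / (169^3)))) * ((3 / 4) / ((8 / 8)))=-1230836295 / 4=-307709073.75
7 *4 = 28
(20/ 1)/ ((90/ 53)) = 106/ 9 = 11.78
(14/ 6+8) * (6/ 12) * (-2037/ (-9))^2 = 14292271/ 54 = 264671.69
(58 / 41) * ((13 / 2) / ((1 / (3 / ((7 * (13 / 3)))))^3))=21141 / 2376647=0.01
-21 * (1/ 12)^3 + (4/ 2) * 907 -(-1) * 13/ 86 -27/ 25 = 1813.06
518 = 518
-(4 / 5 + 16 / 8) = -14 / 5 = -2.80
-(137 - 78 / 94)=-6400 / 47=-136.17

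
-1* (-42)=42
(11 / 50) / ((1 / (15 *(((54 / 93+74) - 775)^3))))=-337810727565201 / 297910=-1133935509.27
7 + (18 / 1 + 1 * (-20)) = 5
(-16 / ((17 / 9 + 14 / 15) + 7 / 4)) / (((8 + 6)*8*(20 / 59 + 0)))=-531 / 5761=-0.09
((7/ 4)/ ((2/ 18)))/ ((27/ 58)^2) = 5887/ 81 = 72.68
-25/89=-0.28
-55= -55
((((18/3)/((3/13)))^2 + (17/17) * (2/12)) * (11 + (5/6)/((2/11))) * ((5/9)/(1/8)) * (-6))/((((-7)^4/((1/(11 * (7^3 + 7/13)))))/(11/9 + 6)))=-0.22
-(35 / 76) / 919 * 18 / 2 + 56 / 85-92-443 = -3172271411 / 5936740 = -534.35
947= 947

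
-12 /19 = -0.63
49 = 49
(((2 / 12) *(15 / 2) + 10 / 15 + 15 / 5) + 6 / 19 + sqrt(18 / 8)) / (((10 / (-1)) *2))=-307 / 912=-0.34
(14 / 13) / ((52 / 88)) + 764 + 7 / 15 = 1942543 / 2535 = 766.29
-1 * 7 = -7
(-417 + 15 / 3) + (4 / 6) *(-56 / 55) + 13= -65947 / 165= -399.68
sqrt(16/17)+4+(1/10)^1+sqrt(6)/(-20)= -sqrt(6)/20+4 *sqrt(17)/17+41/10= 4.95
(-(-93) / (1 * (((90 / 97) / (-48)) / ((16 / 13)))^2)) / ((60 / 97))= 115887566848 / 190125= 609533.55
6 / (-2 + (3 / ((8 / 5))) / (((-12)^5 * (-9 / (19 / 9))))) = -322486272 / 107495329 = -3.00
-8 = -8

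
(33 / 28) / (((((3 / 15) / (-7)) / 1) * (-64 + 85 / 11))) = 1815 / 2476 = 0.73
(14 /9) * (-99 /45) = -154 /45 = -3.42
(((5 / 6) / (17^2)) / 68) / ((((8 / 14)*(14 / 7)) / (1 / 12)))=35 / 11319552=0.00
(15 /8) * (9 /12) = 45 /32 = 1.41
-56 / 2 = -28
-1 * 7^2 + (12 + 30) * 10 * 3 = 1211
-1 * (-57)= 57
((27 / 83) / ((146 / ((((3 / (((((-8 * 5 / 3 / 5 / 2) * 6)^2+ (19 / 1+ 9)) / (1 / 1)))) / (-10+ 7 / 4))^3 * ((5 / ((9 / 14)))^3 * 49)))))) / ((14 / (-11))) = 600250 / 240842759751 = 0.00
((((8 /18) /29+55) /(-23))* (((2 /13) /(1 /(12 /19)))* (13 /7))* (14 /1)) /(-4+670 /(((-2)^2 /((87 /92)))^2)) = -676366336 /3743659851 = -0.18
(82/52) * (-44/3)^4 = 76835968/1053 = 72968.63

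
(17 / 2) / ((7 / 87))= 1479 / 14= 105.64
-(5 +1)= -6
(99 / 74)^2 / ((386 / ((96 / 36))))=3267 / 264217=0.01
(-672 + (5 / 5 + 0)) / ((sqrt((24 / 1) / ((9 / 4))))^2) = -2013 / 32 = -62.91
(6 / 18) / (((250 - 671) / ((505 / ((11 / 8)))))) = -4040 / 13893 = -0.29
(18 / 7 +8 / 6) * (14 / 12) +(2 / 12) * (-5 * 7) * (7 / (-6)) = 409 / 36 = 11.36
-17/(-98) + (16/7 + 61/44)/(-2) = -7169/4312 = -1.66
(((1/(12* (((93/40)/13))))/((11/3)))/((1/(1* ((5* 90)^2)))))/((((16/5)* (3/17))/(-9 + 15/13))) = -357542.16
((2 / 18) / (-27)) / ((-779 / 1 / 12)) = 4 / 63099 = 0.00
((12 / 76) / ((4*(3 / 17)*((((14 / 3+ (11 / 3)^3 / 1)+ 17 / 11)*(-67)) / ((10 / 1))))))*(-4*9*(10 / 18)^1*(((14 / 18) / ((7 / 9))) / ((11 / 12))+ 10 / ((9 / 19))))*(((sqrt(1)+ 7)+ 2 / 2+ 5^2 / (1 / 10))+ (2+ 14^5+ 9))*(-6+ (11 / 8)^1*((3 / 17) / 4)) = -71651298888225 / 83946712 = -853533.12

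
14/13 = 1.08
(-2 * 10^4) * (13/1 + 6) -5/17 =-6460005/17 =-380000.29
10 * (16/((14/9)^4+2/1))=524880/25769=20.37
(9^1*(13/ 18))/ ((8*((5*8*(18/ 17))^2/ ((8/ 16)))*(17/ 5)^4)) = 325/ 191766528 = 0.00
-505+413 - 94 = -186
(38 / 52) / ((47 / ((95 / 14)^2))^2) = 1547561875 / 2206384544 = 0.70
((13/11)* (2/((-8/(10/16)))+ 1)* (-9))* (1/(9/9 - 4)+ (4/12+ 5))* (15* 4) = -236925/88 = -2692.33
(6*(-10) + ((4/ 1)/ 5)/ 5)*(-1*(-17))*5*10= -50864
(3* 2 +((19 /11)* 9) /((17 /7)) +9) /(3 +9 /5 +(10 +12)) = 10005 /12529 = 0.80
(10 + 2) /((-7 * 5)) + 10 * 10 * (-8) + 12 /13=-363736 /455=-799.42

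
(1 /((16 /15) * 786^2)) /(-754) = -5 /2484363648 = -0.00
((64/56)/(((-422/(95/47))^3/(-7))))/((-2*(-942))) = 857375/1837476689033292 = 0.00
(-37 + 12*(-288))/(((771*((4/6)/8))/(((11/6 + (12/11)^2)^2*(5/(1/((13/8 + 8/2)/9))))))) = -420734033125/270917064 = -1553.00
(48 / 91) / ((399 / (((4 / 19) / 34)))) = 32 / 3909269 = 0.00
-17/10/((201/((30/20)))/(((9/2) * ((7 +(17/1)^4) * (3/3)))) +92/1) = -1597473/86451815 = -0.02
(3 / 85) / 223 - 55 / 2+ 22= -208499 / 37910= -5.50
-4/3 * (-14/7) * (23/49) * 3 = 184/49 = 3.76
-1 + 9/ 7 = 2/ 7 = 0.29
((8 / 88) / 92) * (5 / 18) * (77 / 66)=35 / 109296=0.00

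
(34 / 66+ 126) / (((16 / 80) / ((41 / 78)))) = 855875 / 2574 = 332.51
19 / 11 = 1.73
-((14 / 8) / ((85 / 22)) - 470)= 79823 / 170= 469.55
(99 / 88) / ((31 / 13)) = 117 / 248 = 0.47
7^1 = 7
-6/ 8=-3/ 4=-0.75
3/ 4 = 0.75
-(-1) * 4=4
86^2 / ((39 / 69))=170108 / 13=13085.23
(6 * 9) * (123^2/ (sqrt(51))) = 272322 * sqrt(51)/ 17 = 114398.12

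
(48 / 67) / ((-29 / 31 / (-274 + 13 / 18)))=1219912 / 5829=209.28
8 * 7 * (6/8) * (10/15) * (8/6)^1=37.33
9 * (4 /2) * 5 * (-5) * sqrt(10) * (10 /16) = -1125 * sqrt(10) /4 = -889.39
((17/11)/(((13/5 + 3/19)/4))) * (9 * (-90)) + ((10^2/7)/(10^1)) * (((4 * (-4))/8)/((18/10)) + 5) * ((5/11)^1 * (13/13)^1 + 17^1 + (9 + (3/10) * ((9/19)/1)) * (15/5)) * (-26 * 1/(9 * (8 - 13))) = -112333318/67203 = -1671.55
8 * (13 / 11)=104 / 11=9.45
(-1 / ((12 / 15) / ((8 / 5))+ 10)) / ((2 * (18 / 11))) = -0.03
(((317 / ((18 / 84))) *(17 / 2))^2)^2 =24999992337599054.83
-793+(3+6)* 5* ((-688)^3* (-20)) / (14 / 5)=104676643778.43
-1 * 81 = -81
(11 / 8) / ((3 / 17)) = 187 / 24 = 7.79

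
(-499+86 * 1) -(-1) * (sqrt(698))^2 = 285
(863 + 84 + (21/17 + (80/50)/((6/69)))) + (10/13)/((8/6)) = 2137539/2210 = 967.21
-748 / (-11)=68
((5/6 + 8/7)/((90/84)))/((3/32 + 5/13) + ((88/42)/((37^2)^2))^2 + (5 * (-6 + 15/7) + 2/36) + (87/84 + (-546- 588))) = -5942665638664230112/3710745308236952479245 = -0.00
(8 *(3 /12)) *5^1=10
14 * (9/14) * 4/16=9/4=2.25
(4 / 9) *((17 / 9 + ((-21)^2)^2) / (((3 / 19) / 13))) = 1729341848 / 243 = 7116633.12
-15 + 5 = -10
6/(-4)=-3/2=-1.50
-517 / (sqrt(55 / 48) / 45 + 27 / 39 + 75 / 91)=-126213927840 / 370124269 + 154125972 * sqrt(165) / 370124269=-335.66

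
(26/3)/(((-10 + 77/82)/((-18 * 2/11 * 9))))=230256/8173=28.17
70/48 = 35/24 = 1.46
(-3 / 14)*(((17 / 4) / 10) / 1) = -51 / 560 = -0.09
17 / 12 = 1.42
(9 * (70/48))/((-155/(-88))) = 231/31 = 7.45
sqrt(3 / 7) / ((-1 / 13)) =-13 * sqrt(21) / 7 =-8.51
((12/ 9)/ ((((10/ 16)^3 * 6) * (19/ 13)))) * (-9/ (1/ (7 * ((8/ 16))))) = -46592/ 2375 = -19.62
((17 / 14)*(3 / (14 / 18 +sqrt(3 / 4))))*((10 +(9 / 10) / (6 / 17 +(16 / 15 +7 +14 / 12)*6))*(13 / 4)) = -566465211 / 890932 +5098186899*sqrt(3) / 12473048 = 72.14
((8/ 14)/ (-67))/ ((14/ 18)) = -36/ 3283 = -0.01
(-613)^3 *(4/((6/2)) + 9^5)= -40806094574947/3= -13602031524982.33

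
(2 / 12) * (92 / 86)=23 / 129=0.18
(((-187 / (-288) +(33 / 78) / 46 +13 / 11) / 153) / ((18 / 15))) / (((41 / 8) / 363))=95876605 / 135045144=0.71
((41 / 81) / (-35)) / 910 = -41 / 2579850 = -0.00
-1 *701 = -701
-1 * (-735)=735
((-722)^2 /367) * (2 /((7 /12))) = 12510816 /2569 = 4869.92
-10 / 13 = -0.77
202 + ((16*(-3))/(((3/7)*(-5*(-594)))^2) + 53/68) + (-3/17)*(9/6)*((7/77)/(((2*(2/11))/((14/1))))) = 45403370861/224932950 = 201.85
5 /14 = 0.36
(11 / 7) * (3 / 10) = 33 / 70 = 0.47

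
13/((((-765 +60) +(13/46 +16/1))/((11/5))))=-506/12185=-0.04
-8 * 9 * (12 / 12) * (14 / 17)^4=-2765952 / 83521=-33.12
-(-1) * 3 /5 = 3 /5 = 0.60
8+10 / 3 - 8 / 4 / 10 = 167 / 15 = 11.13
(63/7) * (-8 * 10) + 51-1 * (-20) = -649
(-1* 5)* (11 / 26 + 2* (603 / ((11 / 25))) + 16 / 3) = -11783195 / 858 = -13733.33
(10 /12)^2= 25 /36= 0.69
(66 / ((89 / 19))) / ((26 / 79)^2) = 3913107 / 30082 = 130.08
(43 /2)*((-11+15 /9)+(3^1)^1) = -817 /6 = -136.17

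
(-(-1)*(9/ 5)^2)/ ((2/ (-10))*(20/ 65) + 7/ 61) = 64233/ 1055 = 60.88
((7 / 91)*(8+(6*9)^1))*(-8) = -496 / 13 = -38.15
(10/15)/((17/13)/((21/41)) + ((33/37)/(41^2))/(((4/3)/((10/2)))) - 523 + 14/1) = -45279416/34397293745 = -0.00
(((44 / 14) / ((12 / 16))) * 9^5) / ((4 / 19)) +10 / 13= 106957492 / 91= 1175357.05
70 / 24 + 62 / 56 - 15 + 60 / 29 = -10849 / 1218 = -8.91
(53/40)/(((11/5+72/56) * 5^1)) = 371/4880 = 0.08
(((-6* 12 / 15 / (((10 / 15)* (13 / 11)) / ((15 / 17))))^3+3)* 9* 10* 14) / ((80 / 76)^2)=-173229.04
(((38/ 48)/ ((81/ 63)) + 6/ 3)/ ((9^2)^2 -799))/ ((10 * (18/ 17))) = 1921/ 44805312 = 0.00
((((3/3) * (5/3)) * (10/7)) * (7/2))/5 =5/3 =1.67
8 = 8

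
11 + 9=20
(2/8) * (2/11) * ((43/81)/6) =43/10692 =0.00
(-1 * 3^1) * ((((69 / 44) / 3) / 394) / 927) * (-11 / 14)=0.00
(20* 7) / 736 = 35 / 184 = 0.19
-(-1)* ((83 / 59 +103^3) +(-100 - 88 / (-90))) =2900931016 / 2655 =1092629.38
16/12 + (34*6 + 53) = 775/3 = 258.33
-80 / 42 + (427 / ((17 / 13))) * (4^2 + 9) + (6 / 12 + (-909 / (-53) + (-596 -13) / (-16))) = 2487595025 / 302736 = 8217.04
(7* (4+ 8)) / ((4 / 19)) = 399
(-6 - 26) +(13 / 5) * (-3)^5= -3319 / 5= -663.80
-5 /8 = -0.62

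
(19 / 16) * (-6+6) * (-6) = 0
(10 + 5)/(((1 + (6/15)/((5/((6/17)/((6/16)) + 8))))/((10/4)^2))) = 53125/972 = 54.66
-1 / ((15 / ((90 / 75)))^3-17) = -8 / 15489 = -0.00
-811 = -811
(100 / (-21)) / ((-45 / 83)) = 8.78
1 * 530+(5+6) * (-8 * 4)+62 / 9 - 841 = -5905 / 9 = -656.11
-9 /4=-2.25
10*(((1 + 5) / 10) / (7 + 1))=3 / 4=0.75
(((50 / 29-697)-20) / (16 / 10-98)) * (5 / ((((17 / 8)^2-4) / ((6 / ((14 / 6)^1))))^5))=2164899310888550400 / 18917714473273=114437.68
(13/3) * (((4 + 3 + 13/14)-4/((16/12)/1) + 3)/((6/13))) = 74.44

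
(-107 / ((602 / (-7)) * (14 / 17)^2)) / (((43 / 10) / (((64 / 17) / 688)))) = 9095 / 3895843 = 0.00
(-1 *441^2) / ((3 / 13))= -842751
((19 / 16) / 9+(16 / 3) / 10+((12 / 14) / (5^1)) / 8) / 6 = 3461 / 30240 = 0.11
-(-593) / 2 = 593 / 2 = 296.50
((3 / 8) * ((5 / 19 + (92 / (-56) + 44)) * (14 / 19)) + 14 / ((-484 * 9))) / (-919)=-37027871 / 2890284408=-0.01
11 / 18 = 0.61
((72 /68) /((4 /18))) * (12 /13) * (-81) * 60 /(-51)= 419.12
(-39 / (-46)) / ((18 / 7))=91 / 276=0.33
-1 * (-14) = 14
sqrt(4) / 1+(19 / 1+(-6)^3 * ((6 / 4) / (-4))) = 102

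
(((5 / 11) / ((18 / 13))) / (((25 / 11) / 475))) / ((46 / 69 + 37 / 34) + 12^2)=20995 / 44601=0.47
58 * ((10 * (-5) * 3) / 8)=-2175 / 2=-1087.50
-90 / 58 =-45 / 29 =-1.55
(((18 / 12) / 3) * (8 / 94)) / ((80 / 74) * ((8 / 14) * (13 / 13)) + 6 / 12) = 1036 / 27213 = 0.04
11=11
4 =4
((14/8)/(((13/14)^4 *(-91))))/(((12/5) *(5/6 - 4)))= 24010/7054567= 0.00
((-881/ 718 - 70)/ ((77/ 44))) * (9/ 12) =-30.53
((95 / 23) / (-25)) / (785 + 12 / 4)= -19 / 90620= -0.00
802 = 802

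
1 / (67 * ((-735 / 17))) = -17 / 49245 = -0.00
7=7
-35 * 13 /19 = -455 /19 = -23.95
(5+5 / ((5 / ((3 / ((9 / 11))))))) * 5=130 / 3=43.33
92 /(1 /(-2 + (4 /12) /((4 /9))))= -115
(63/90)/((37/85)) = 119/74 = 1.61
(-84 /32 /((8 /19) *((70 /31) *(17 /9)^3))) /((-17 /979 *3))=420363999 /53453440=7.86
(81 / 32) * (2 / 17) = 81 / 272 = 0.30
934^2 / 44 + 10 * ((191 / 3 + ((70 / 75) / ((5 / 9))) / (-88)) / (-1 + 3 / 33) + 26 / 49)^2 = 1618810256088659 / 23769900000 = 68103.37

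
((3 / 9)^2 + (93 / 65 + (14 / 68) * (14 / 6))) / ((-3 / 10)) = -40223 / 5967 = -6.74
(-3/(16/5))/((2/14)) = -105/16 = -6.56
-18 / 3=-6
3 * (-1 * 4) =-12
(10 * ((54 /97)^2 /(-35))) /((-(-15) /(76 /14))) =-73872 /2305205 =-0.03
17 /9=1.89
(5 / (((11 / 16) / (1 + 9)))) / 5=160 / 11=14.55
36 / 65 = 0.55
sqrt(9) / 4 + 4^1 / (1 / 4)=67 / 4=16.75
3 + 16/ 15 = 61/ 15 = 4.07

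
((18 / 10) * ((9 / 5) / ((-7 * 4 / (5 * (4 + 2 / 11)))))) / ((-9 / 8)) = 828 / 385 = 2.15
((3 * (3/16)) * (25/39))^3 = 421875/8998912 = 0.05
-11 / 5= -2.20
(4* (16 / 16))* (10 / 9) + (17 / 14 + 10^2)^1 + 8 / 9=4475 / 42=106.55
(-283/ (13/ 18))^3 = -132183370584/ 2197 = -60165393.98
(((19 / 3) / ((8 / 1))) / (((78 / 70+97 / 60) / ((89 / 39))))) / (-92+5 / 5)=-8455 / 1163058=-0.01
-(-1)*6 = 6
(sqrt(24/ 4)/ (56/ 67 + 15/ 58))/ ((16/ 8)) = 1943 * sqrt(6)/ 4253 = 1.12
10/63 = 0.16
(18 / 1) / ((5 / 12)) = 216 / 5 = 43.20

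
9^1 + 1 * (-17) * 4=-59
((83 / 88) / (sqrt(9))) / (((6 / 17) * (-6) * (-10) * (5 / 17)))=23987 / 475200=0.05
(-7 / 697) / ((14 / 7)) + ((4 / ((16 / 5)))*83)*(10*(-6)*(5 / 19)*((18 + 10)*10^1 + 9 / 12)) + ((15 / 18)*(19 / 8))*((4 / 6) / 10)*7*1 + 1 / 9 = -877048121869 / 1906992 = -459911.80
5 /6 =0.83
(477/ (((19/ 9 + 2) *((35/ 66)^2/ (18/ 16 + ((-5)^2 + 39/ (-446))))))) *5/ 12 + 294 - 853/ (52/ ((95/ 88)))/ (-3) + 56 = 134093356011169/ 27751083360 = 4832.00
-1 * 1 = -1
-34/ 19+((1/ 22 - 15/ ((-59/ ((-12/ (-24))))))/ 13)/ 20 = -1433758/ 801515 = -1.79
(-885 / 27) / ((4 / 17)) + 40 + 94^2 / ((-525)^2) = -109449031 / 1102500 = -99.27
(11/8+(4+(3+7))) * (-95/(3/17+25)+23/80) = -3670197/68480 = -53.60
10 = 10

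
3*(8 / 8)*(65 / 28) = 195 / 28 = 6.96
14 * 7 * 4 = 392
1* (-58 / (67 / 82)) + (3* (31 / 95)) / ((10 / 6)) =-2240407 / 31825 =-70.40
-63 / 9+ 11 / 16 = -101 / 16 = -6.31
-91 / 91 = -1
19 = 19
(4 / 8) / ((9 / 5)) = 5 / 18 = 0.28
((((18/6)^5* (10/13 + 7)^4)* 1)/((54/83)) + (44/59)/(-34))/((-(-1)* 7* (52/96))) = 935595811787484/2606848153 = 358899.24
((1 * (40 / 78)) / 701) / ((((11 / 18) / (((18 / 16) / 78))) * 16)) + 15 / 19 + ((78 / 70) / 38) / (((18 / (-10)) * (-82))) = 538705816211 / 682188098592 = 0.79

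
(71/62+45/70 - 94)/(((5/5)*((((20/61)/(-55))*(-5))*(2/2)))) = -1342671/434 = -3093.71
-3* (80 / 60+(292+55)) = -1045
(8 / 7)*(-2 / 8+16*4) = 510 / 7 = 72.86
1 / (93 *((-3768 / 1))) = -1 / 350424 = -0.00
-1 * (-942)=942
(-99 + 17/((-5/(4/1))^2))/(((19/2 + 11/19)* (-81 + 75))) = 41857/28725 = 1.46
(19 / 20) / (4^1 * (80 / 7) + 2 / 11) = 77 / 3720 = 0.02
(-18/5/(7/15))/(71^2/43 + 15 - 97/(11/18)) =12771/43862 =0.29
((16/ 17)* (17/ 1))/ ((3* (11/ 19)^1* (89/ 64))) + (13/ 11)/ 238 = 4633999/ 699006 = 6.63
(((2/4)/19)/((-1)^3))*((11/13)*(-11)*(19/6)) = 121/156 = 0.78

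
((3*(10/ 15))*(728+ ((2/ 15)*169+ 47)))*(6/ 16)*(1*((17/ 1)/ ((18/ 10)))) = 203371/ 36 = 5649.19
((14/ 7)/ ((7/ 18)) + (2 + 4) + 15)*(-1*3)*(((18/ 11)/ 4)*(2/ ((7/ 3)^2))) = -44469/ 3773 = -11.79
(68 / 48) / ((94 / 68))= 289 / 282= 1.02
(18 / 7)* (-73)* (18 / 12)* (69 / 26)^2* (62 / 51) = -96967287 / 40222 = -2410.80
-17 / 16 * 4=-17 / 4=-4.25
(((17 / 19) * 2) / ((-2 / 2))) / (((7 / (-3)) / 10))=1020 / 133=7.67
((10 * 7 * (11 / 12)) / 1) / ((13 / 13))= 385 / 6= 64.17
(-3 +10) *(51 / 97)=357 / 97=3.68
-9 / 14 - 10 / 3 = -167 / 42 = -3.98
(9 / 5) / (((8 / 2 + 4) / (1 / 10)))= 9 / 400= 0.02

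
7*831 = 5817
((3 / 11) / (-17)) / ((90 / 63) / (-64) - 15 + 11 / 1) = 672 / 168487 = 0.00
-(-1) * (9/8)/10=9/80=0.11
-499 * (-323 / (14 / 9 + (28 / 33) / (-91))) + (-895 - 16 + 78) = 205777129 / 1990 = 103405.59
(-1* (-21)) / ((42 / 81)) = 40.50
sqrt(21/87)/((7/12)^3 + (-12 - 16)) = -1728* sqrt(203)/1393189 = -0.02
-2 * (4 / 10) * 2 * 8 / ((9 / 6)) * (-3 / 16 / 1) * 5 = 8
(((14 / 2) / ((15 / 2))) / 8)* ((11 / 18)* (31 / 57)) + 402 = 24749507 / 61560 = 402.04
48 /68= 12 /17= 0.71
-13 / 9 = -1.44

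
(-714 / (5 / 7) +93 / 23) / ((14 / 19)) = -2175291 / 1610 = -1351.11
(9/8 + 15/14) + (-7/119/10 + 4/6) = 40801/14280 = 2.86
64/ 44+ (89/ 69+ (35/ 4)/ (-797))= 6614039/ 2419692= 2.73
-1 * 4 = -4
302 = 302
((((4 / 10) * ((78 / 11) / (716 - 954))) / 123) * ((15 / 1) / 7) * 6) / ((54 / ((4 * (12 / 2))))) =-208 / 375683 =-0.00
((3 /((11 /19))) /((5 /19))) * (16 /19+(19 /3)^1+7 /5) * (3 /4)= 34827 /275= 126.64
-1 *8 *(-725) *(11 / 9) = 63800 / 9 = 7088.89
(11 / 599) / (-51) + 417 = 12738922 / 30549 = 417.00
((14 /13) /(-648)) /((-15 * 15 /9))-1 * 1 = -1.00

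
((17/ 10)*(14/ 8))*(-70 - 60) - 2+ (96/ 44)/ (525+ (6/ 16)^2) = -191625267/ 492932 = -388.75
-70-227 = -297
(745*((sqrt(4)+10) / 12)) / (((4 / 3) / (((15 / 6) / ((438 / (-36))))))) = -33525 / 292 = -114.81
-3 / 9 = -1 / 3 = -0.33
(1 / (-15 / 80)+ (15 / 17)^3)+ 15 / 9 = -2.98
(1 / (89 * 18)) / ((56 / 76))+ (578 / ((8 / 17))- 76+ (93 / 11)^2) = 1660472147 / 1356894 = 1223.73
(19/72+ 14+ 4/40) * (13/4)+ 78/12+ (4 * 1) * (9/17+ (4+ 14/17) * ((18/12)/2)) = 1707991/24480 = 69.77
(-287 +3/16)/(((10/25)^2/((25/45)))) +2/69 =-13192991/13248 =-995.85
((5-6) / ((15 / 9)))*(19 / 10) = -57 / 50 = -1.14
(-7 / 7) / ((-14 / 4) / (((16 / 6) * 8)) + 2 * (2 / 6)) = -384 / 193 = -1.99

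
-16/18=-8/9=-0.89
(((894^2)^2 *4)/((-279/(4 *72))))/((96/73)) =-62174409879744/31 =-2005626125153.03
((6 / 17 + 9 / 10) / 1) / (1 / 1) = 213 / 170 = 1.25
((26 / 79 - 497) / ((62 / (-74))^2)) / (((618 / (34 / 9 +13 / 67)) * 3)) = -42882836645 / 28291519026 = -1.52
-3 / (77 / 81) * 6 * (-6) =113.61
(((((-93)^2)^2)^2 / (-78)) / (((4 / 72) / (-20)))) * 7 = 2350243600593168420 / 13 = 180787969276397570.77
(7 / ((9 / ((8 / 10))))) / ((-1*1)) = -28 / 45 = -0.62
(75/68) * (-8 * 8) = -1200/17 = -70.59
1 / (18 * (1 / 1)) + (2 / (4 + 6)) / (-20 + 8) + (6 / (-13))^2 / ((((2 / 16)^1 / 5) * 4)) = 65983 / 30420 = 2.17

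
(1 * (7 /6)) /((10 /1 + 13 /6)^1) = 7 /73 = 0.10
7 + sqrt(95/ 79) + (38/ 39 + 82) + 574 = sqrt(7505)/ 79 + 25895/ 39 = 665.07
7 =7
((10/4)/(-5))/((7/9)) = -9/14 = -0.64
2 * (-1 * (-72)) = 144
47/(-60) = -47/60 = -0.78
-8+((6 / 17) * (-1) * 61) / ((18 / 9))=-319 / 17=-18.76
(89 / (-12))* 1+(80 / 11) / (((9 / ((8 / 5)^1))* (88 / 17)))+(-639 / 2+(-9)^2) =-1070125 / 4356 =-245.67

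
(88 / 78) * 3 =44 / 13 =3.38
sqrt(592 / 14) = 2 * sqrt(518) / 7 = 6.50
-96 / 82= -48 / 41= -1.17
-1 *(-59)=59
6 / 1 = 6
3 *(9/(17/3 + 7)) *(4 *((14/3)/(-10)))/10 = -189/475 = -0.40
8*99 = 792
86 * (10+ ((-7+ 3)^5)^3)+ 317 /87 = -8033736252031 /87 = -92341796000.36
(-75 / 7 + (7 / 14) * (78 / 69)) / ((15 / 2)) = -1.35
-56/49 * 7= -8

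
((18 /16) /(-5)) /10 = -9 /400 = -0.02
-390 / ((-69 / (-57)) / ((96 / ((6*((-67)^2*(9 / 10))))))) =-395200 / 309741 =-1.28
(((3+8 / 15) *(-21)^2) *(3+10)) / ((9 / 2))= 67522 / 15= 4501.47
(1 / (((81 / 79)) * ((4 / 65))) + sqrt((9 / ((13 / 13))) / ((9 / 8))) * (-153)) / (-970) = -1027 / 62856 + 153 * sqrt(2) / 485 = 0.43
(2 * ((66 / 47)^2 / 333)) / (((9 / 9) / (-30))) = -29040 / 81733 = -0.36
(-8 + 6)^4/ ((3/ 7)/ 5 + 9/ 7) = 35/ 3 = 11.67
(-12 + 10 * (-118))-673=-1865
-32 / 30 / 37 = -16 / 555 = -0.03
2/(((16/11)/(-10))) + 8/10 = -259/20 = -12.95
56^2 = 3136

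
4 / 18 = 2 / 9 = 0.22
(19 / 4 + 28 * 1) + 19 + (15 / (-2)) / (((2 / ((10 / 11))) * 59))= 134193 / 2596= 51.69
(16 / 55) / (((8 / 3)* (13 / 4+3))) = 24 / 1375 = 0.02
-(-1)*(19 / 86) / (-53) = -19 / 4558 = -0.00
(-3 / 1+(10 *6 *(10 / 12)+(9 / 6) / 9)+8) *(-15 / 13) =-1655 / 26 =-63.65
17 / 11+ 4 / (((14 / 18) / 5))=27.26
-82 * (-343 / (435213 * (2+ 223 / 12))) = 112504 / 35832537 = 0.00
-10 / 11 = -0.91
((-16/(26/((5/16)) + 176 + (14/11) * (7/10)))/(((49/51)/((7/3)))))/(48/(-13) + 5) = -2288/20027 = -0.11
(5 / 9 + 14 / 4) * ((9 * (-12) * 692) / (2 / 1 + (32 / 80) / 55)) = -3472975 / 23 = -150998.91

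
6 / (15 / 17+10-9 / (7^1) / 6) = 1428 / 2539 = 0.56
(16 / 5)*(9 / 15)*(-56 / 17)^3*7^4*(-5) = 20239392768 / 24565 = 823911.78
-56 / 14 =-4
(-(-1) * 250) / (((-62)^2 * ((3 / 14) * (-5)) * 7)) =-25 / 2883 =-0.01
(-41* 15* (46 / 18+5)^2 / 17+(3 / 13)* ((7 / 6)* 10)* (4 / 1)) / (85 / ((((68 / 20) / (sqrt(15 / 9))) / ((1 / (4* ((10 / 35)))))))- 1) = -1009540000* sqrt(15) / 53679483- 46150400 / 17893161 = -75.42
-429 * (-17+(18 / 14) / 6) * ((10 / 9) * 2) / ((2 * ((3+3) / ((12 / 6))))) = 2667.06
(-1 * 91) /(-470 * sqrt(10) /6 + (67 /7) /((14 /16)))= 10755108 /661683293 + 154036155 * sqrt(10) /1323366586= 0.38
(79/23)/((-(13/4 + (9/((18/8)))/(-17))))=-5372/4715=-1.14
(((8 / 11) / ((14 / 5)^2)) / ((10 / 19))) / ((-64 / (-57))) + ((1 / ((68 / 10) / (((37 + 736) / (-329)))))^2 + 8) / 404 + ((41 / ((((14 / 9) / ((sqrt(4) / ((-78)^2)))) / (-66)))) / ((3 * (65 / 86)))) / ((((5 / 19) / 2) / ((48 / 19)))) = -81418828363378587 / 17452421657070400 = -4.67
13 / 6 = 2.17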